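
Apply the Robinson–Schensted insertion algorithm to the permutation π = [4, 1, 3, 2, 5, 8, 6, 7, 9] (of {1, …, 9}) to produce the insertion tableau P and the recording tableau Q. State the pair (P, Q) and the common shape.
P = [1, 2, 5, 6, 7, 9] / [3, 8] / [4];  Q = [1, 3, 5, 6, 8, 9] / [2, 7] / [4];  common shape = (6, 2, 1)

Row-insert the values π_1, π_2, … into P one at a time, bumping the leftmost entry strictly greater than the inserted value down to the next row. The recording tableau Q records, in position (i, j), the step at which that cell was added to P.
  Insert 4 (step 1): P = [4];  Q = [1]
  Insert 1 (step 2): P = [1] / [4];  Q = [1] / [2]
  Insert 3 (step 3): P = [1, 3] / [4];  Q = [1, 3] / [2]
  Insert 2 (step 4): P = [1, 2] / [3] / [4];  Q = [1, 3] / [2] / [4]
  Insert 5 (step 5): P = [1, 2, 5] / [3] / [4];  Q = [1, 3, 5] / [2] / [4]
  Insert 8 (step 6): P = [1, 2, 5, 8] / [3] / [4];  Q = [1, 3, 5, 6] / [2] / [4]
  Insert 6 (step 7): P = [1, 2, 5, 6] / [3, 8] / [4];  Q = [1, 3, 5, 6] / [2, 7] / [4]
  Insert 7 (step 8): P = [1, 2, 5, 6, 7] / [3, 8] / [4];  Q = [1, 3, 5, 6, 8] / [2, 7] / [4]
  Insert 9 (step 9): P = [1, 2, 5, 6, 7, 9] / [3, 8] / [4];  Q = [1, 3, 5, 6, 8, 9] / [2, 7] / [4]
Final shape: (6, 2, 1).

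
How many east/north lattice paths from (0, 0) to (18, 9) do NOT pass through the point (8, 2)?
Number of paths = 3811665

Total paths from (0, 0) to (18, 9): C(27, 18) = 4686825. Paths through (8, 2): (paths (0, 0) → (8, 2)) × (paths (8, 2) → (18, 9)) = C(10, 8) · C(17, 10) = 45 · 19448 = 875160. Avoidance count = 4686825 − 875160 = 3811665.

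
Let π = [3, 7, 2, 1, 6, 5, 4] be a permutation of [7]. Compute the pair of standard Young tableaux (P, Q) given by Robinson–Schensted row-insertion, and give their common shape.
P = [1, 4] / [2, 5] / [3, 6] / [7];  Q = [1, 2] / [3, 5] / [4, 6] / [7];  common shape = (2, 2, 2, 1)

Row-insert the values π_1, π_2, … into P one at a time, bumping the leftmost entry strictly greater than the inserted value down to the next row. The recording tableau Q records, in position (i, j), the step at which that cell was added to P.
  Insert 3 (step 1): P = [3];  Q = [1]
  Insert 7 (step 2): P = [3, 7];  Q = [1, 2]
  Insert 2 (step 3): P = [2, 7] / [3];  Q = [1, 2] / [3]
  Insert 1 (step 4): P = [1, 7] / [2] / [3];  Q = [1, 2] / [3] / [4]
  Insert 6 (step 5): P = [1, 6] / [2, 7] / [3];  Q = [1, 2] / [3, 5] / [4]
  Insert 5 (step 6): P = [1, 5] / [2, 6] / [3, 7];  Q = [1, 2] / [3, 5] / [4, 6]
  Insert 4 (step 7): P = [1, 4] / [2, 5] / [3, 6] / [7];  Q = [1, 2] / [3, 5] / [4, 6] / [7]
Final shape: (2, 2, 2, 1).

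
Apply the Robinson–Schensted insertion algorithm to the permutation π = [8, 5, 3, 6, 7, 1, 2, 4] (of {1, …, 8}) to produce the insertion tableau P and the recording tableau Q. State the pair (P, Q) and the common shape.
P = [1, 2, 4] / [3, 6, 7] / [5] / [8];  Q = [1, 4, 5] / [2, 7, 8] / [3] / [6];  common shape = (3, 3, 1, 1)

Row-insert the values π_1, π_2, … into P one at a time, bumping the leftmost entry strictly greater than the inserted value down to the next row. The recording tableau Q records, in position (i, j), the step at which that cell was added to P.
  Insert 8 (step 1): P = [8];  Q = [1]
  Insert 5 (step 2): P = [5] / [8];  Q = [1] / [2]
  Insert 3 (step 3): P = [3] / [5] / [8];  Q = [1] / [2] / [3]
  Insert 6 (step 4): P = [3, 6] / [5] / [8];  Q = [1, 4] / [2] / [3]
  Insert 7 (step 5): P = [3, 6, 7] / [5] / [8];  Q = [1, 4, 5] / [2] / [3]
  Insert 1 (step 6): P = [1, 6, 7] / [3] / [5] / [8];  Q = [1, 4, 5] / [2] / [3] / [6]
  Insert 2 (step 7): P = [1, 2, 7] / [3, 6] / [5] / [8];  Q = [1, 4, 5] / [2, 7] / [3] / [6]
  Insert 4 (step 8): P = [1, 2, 4] / [3, 6, 7] / [5] / [8];  Q = [1, 4, 5] / [2, 7, 8] / [3] / [6]
Final shape: (3, 3, 1, 1).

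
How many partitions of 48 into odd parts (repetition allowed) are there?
p_odd(48) = 2910

Enumerate partitions using only odd parts via the recurrence o(n, m) = o(n, m−2) + o(n−m, m) over odd m, starting from the largest odd part ≤ n. This gives p_odd(48) = 2910. (Euler's theorem: equals the count of distinct-part partitions.)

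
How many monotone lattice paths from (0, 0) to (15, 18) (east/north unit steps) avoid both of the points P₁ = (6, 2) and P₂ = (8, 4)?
Number of paths = 941931460

Inclusion–exclusion. Total paths: C(33, 15) = 1037158320. Through P₁: C(8, 6)·C(25, 9) = 57203300. Through P₂: C(12, 8)·C(21, 7) = 57558600. Since P₁ is strictly southwest of P₂, a monotone path through both must visit P₁ then P₂; paths through both = C(8, 6)·C(4, 2)·C(21, 7) = 19535040. Avoid both = 1037158320 − 57203300 − 57558600 + 19535040 = 941931460.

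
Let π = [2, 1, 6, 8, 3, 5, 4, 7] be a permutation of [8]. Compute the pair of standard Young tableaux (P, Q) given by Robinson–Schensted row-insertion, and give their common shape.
P = [1, 3, 4, 7] / [2, 5, 8] / [6];  Q = [1, 3, 4, 8] / [2, 5, 6] / [7];  common shape = (4, 3, 1)

Row-insert the values π_1, π_2, … into P one at a time, bumping the leftmost entry strictly greater than the inserted value down to the next row. The recording tableau Q records, in position (i, j), the step at which that cell was added to P.
  Insert 2 (step 1): P = [2];  Q = [1]
  Insert 1 (step 2): P = [1] / [2];  Q = [1] / [2]
  Insert 6 (step 3): P = [1, 6] / [2];  Q = [1, 3] / [2]
  Insert 8 (step 4): P = [1, 6, 8] / [2];  Q = [1, 3, 4] / [2]
  Insert 3 (step 5): P = [1, 3, 8] / [2, 6];  Q = [1, 3, 4] / [2, 5]
  Insert 5 (step 6): P = [1, 3, 5] / [2, 6, 8];  Q = [1, 3, 4] / [2, 5, 6]
  Insert 4 (step 7): P = [1, 3, 4] / [2, 5, 8] / [6];  Q = [1, 3, 4] / [2, 5, 6] / [7]
  Insert 7 (step 8): P = [1, 3, 4, 7] / [2, 5, 8] / [6];  Q = [1, 3, 4, 8] / [2, 5, 6] / [7]
Final shape: (4, 3, 1).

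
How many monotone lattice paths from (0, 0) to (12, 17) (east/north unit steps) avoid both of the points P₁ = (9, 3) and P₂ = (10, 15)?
Number of paths = 32150935

Inclusion–exclusion. Total paths: C(29, 12) = 51895935. Through P₁: C(12, 9)·C(17, 3) = 149600. Through P₂: C(25, 10)·C(4, 2) = 19612560. Since P₁ is strictly southwest of P₂, a monotone path through both must visit P₁ then P₂; paths through both = C(12, 9)·C(13, 1)·C(4, 2) = 17160. Avoid both = 51895935 − 149600 − 19612560 + 17160 = 32150935.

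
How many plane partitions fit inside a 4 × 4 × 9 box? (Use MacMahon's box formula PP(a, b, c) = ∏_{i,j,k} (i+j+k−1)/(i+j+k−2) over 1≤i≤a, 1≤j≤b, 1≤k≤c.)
PP(4, 4, 9) = 677352676

Evaluate the triple product over i = 1..4, j = 1..4, k = 1..9. The factors are (2/1) · (3/2) · (4/3) · (5/4) · (6/5) · (7/6) · (8/7) · (9/8) · … (144 factors total). The numerators and denominators telescope so the product is an integer; carrying out the multiplication exactly gives PP(4, 4, 9) = 677352676.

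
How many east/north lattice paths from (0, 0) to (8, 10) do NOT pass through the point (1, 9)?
Number of paths = 43678

Total paths from (0, 0) to (8, 10): C(18, 8) = 43758. Paths through (1, 9): (paths (0, 0) → (1, 9)) × (paths (1, 9) → (8, 10)) = C(10, 1) · C(8, 7) = 10 · 8 = 80. Avoidance count = 43758 − 80 = 43678.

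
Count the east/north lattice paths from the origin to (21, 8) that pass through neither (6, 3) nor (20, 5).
Number of paths = 2817609

Inclusion–exclusion. Total paths: C(29, 21) = 4292145. Through P₁: C(9, 6)·C(20, 15) = 1302336. Through P₂: C(25, 20)·C(4, 1) = 212520. Since P₁ is strictly southwest of P₂, a monotone path through both must visit P₁ then P₂; paths through both = C(9, 6)·C(16, 14)·C(4, 1) = 40320. Avoid both = 4292145 − 1302336 − 212520 + 40320 = 2817609.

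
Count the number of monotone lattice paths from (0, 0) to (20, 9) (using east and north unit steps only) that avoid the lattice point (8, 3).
Number of paths = 6951945

Total paths from (0, 0) to (20, 9): C(29, 20) = 10015005. Paths through (8, 3): (paths (0, 0) → (8, 3)) × (paths (8, 3) → (20, 9)) = C(11, 8) · C(18, 12) = 165 · 18564 = 3063060. Avoidance count = 10015005 − 3063060 = 6951945.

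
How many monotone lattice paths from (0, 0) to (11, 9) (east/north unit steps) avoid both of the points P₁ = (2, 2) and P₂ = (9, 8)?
Number of paths = 57278

Inclusion–exclusion. Total paths: C(20, 11) = 167960. Through P₁: C(4, 2)·C(16, 9) = 68640. Through P₂: C(17, 9)·C(3, 2) = 72930. Since P₁ is strictly southwest of P₂, a monotone path through both must visit P₁ then P₂; paths through both = C(4, 2)·C(13, 7)·C(3, 2) = 30888. Avoid both = 167960 − 68640 − 72930 + 30888 = 57278.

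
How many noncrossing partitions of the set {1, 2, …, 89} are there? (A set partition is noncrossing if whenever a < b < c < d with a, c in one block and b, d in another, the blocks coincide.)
C_89 = 254224158304000796523953440778841647086547372026600

These noncrossing partitions are counted by the Catalan number C_n = (1/(n + 1)) · C(2n, n). For n = 89: C_89 = (1/90) · C(178, 89) = 22880174247360071687155809670095748237789263482394000/90 = 254224158304000796523953440778841647086547372026600.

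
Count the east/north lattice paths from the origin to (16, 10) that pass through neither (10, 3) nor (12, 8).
Number of paths = 3021499

Inclusion–exclusion. Total paths: C(26, 16) = 5311735. Through P₁: C(13, 10)·C(13, 6) = 490776. Through P₂: C(20, 12)·C(6, 4) = 1889550. Since P₁ is strictly southwest of P₂, a monotone path through both must visit P₁ then P₂; paths through both = C(13, 10)·C(7, 2)·C(6, 4) = 90090. Avoid both = 5311735 − 490776 − 1889550 + 90090 = 3021499.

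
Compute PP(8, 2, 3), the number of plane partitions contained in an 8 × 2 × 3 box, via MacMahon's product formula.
PP(8, 2, 3) = 9075

Evaluate the triple product over i = 1..8, j = 1..2, k = 1..3. The factors are (2/1) · (3/2) · (4/3) · (3/2) · (4/3) · (5/4) · (3/2) · (4/3) · … (48 factors total). The numerators and denominators telescope so the product is an integer; carrying out the multiplication exactly gives PP(8, 2, 3) = 9075.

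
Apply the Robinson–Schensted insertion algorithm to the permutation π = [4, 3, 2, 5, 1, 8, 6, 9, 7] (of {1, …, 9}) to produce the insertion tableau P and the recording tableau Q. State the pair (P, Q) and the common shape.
P = [1, 5, 6, 7] / [2, 8, 9] / [3] / [4];  Q = [1, 4, 6, 8] / [2, 7, 9] / [3] / [5];  common shape = (4, 3, 1, 1)

Row-insert the values π_1, π_2, … into P one at a time, bumping the leftmost entry strictly greater than the inserted value down to the next row. The recording tableau Q records, in position (i, j), the step at which that cell was added to P.
  Insert 4 (step 1): P = [4];  Q = [1]
  Insert 3 (step 2): P = [3] / [4];  Q = [1] / [2]
  Insert 2 (step 3): P = [2] / [3] / [4];  Q = [1] / [2] / [3]
  Insert 5 (step 4): P = [2, 5] / [3] / [4];  Q = [1, 4] / [2] / [3]
  Insert 1 (step 5): P = [1, 5] / [2] / [3] / [4];  Q = [1, 4] / [2] / [3] / [5]
  Insert 8 (step 6): P = [1, 5, 8] / [2] / [3] / [4];  Q = [1, 4, 6] / [2] / [3] / [5]
  Insert 6 (step 7): P = [1, 5, 6] / [2, 8] / [3] / [4];  Q = [1, 4, 6] / [2, 7] / [3] / [5]
  Insert 9 (step 8): P = [1, 5, 6, 9] / [2, 8] / [3] / [4];  Q = [1, 4, 6, 8] / [2, 7] / [3] / [5]
  Insert 7 (step 9): P = [1, 5, 6, 7] / [2, 8, 9] / [3] / [4];  Q = [1, 4, 6, 8] / [2, 7, 9] / [3] / [5]
Final shape: (4, 3, 1, 1).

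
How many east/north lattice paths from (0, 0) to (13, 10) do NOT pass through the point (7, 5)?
Number of paths = 778162

Total paths from (0, 0) to (13, 10): C(23, 13) = 1144066. Paths through (7, 5): (paths (0, 0) → (7, 5)) × (paths (7, 5) → (13, 10)) = C(12, 7) · C(11, 6) = 792 · 462 = 365904. Avoidance count = 1144066 − 365904 = 778162.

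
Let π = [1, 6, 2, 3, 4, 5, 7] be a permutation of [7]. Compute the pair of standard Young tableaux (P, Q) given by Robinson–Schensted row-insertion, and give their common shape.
P = [1, 2, 3, 4, 5, 7] / [6];  Q = [1, 2, 4, 5, 6, 7] / [3];  common shape = (6, 1)

Row-insert the values π_1, π_2, … into P one at a time, bumping the leftmost entry strictly greater than the inserted value down to the next row. The recording tableau Q records, in position (i, j), the step at which that cell was added to P.
  Insert 1 (step 1): P = [1];  Q = [1]
  Insert 6 (step 2): P = [1, 6];  Q = [1, 2]
  Insert 2 (step 3): P = [1, 2] / [6];  Q = [1, 2] / [3]
  Insert 3 (step 4): P = [1, 2, 3] / [6];  Q = [1, 2, 4] / [3]
  Insert 4 (step 5): P = [1, 2, 3, 4] / [6];  Q = [1, 2, 4, 5] / [3]
  Insert 5 (step 6): P = [1, 2, 3, 4, 5] / [6];  Q = [1, 2, 4, 5, 6] / [3]
  Insert 7 (step 7): P = [1, 2, 3, 4, 5, 7] / [6];  Q = [1, 2, 4, 5, 6, 7] / [3]
Final shape: (6, 1).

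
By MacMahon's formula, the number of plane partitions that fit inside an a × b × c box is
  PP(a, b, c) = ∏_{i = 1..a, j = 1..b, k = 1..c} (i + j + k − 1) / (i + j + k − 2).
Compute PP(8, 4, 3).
PP(8, 4, 3) = 4723719

Evaluate the triple product over i = 1..8, j = 1..4, k = 1..3. The factors are (2/1) · (3/2) · (4/3) · (3/2) · (4/3) · (5/4) · (4/3) · (5/4) · … (96 factors total). The numerators and denominators telescope so the product is an integer; carrying out the multiplication exactly gives PP(8, 4, 3) = 4723719.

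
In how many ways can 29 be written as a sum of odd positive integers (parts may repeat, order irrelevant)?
p_odd(29) = 256

Enumerate partitions using only odd parts via the recurrence o(n, m) = o(n, m−2) + o(n−m, m) over odd m, starting from the largest odd part ≤ n. This gives p_odd(29) = 256. (Euler's theorem: equals the count of distinct-part partitions.)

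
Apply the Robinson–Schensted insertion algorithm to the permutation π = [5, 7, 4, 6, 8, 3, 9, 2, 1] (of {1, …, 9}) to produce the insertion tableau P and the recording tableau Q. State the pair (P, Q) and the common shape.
P = [1, 6, 8, 9] / [2, 7] / [3] / [4] / [5];  Q = [1, 2, 5, 7] / [3, 4] / [6] / [8] / [9];  common shape = (4, 2, 1, 1, 1)

Row-insert the values π_1, π_2, … into P one at a time, bumping the leftmost entry strictly greater than the inserted value down to the next row. The recording tableau Q records, in position (i, j), the step at which that cell was added to P.
  Insert 5 (step 1): P = [5];  Q = [1]
  Insert 7 (step 2): P = [5, 7];  Q = [1, 2]
  Insert 4 (step 3): P = [4, 7] / [5];  Q = [1, 2] / [3]
  Insert 6 (step 4): P = [4, 6] / [5, 7];  Q = [1, 2] / [3, 4]
  Insert 8 (step 5): P = [4, 6, 8] / [5, 7];  Q = [1, 2, 5] / [3, 4]
  Insert 3 (step 6): P = [3, 6, 8] / [4, 7] / [5];  Q = [1, 2, 5] / [3, 4] / [6]
  Insert 9 (step 7): P = [3, 6, 8, 9] / [4, 7] / [5];  Q = [1, 2, 5, 7] / [3, 4] / [6]
  Insert 2 (step 8): P = [2, 6, 8, 9] / [3, 7] / [4] / [5];  Q = [1, 2, 5, 7] / [3, 4] / [6] / [8]
  Insert 1 (step 9): P = [1, 6, 8, 9] / [2, 7] / [3] / [4] / [5];  Q = [1, 2, 5, 7] / [3, 4] / [6] / [8] / [9]
Final shape: (4, 2, 1, 1, 1).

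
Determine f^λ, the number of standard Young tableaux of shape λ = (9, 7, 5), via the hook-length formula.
# SYT of shape (9, 7, 5) = 14284998

Hook-length formula: f^λ = n! / Π hook(c), product over all cells c of the Young diagram. For λ = (9, 7, 5), n = 21 boxes. Hook lengths by row (left-to-right, top-to-bottom): [11, 10, 9, 8, 7, 5, 4, 2, 1]; [8, 7, 6, 5, 4, 2, 1]; [5, 4, 3, 2, 1]. Product of hooks = 3576545280000. So f^λ = 21! / 3576545280000 = 51090942171709440000 / 3576545280000 = 14284998.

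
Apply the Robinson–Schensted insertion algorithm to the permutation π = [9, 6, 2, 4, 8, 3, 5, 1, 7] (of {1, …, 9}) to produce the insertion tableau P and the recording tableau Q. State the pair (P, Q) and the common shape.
P = [1, 3, 5, 7] / [2, 8] / [4] / [6] / [9];  Q = [1, 4, 5, 9] / [2, 7] / [3] / [6] / [8];  common shape = (4, 2, 1, 1, 1)

Row-insert the values π_1, π_2, … into P one at a time, bumping the leftmost entry strictly greater than the inserted value down to the next row. The recording tableau Q records, in position (i, j), the step at which that cell was added to P.
  Insert 9 (step 1): P = [9];  Q = [1]
  Insert 6 (step 2): P = [6] / [9];  Q = [1] / [2]
  Insert 2 (step 3): P = [2] / [6] / [9];  Q = [1] / [2] / [3]
  Insert 4 (step 4): P = [2, 4] / [6] / [9];  Q = [1, 4] / [2] / [3]
  Insert 8 (step 5): P = [2, 4, 8] / [6] / [9];  Q = [1, 4, 5] / [2] / [3]
  Insert 3 (step 6): P = [2, 3, 8] / [4] / [6] / [9];  Q = [1, 4, 5] / [2] / [3] / [6]
  Insert 5 (step 7): P = [2, 3, 5] / [4, 8] / [6] / [9];  Q = [1, 4, 5] / [2, 7] / [3] / [6]
  Insert 1 (step 8): P = [1, 3, 5] / [2, 8] / [4] / [6] / [9];  Q = [1, 4, 5] / [2, 7] / [3] / [6] / [8]
  Insert 7 (step 9): P = [1, 3, 5, 7] / [2, 8] / [4] / [6] / [9];  Q = [1, 4, 5, 9] / [2, 7] / [3] / [6] / [8]
Final shape: (4, 2, 1, 1, 1).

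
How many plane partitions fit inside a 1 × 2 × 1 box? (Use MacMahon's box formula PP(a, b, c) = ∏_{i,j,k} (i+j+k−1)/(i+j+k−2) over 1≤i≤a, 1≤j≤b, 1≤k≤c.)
PP(1, 2, 1) = 3

Evaluate the triple product over i = 1..1, j = 1..2, k = 1..1. The factors are (2/1) · (3/2). The numerators and denominators telescope so the product is an integer; carrying out the multiplication exactly gives PP(1, 2, 1) = 3.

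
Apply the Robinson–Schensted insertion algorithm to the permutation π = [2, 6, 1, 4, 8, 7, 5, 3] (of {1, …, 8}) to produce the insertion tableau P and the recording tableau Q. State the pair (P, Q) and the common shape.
P = [1, 3, 5] / [2, 4, 7] / [6] / [8];  Q = [1, 2, 5] / [3, 4, 6] / [7] / [8];  common shape = (3, 3, 1, 1)

Row-insert the values π_1, π_2, … into P one at a time, bumping the leftmost entry strictly greater than the inserted value down to the next row. The recording tableau Q records, in position (i, j), the step at which that cell was added to P.
  Insert 2 (step 1): P = [2];  Q = [1]
  Insert 6 (step 2): P = [2, 6];  Q = [1, 2]
  Insert 1 (step 3): P = [1, 6] / [2];  Q = [1, 2] / [3]
  Insert 4 (step 4): P = [1, 4] / [2, 6];  Q = [1, 2] / [3, 4]
  Insert 8 (step 5): P = [1, 4, 8] / [2, 6];  Q = [1, 2, 5] / [3, 4]
  Insert 7 (step 6): P = [1, 4, 7] / [2, 6, 8];  Q = [1, 2, 5] / [3, 4, 6]
  Insert 5 (step 7): P = [1, 4, 5] / [2, 6, 7] / [8];  Q = [1, 2, 5] / [3, 4, 6] / [7]
  Insert 3 (step 8): P = [1, 3, 5] / [2, 4, 7] / [6] / [8];  Q = [1, 2, 5] / [3, 4, 6] / [7] / [8]
Final shape: (3, 3, 1, 1).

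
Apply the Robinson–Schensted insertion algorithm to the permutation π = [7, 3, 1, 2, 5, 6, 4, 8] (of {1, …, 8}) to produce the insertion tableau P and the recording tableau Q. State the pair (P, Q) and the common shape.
P = [1, 2, 4, 6, 8] / [3, 5] / [7];  Q = [1, 4, 5, 6, 8] / [2, 7] / [3];  common shape = (5, 2, 1)

Row-insert the values π_1, π_2, … into P one at a time, bumping the leftmost entry strictly greater than the inserted value down to the next row. The recording tableau Q records, in position (i, j), the step at which that cell was added to P.
  Insert 7 (step 1): P = [7];  Q = [1]
  Insert 3 (step 2): P = [3] / [7];  Q = [1] / [2]
  Insert 1 (step 3): P = [1] / [3] / [7];  Q = [1] / [2] / [3]
  Insert 2 (step 4): P = [1, 2] / [3] / [7];  Q = [1, 4] / [2] / [3]
  Insert 5 (step 5): P = [1, 2, 5] / [3] / [7];  Q = [1, 4, 5] / [2] / [3]
  Insert 6 (step 6): P = [1, 2, 5, 6] / [3] / [7];  Q = [1, 4, 5, 6] / [2] / [3]
  Insert 4 (step 7): P = [1, 2, 4, 6] / [3, 5] / [7];  Q = [1, 4, 5, 6] / [2, 7] / [3]
  Insert 8 (step 8): P = [1, 2, 4, 6, 8] / [3, 5] / [7];  Q = [1, 4, 5, 6, 8] / [2, 7] / [3]
Final shape: (5, 2, 1).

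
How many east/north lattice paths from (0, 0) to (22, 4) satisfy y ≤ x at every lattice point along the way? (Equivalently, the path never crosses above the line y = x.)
Number of paths = 12350

By the reflection principle (André's argument), the number of monotone paths to (22, 4) with n ≤ m that never go above y = x is C(26, 22) − C(26, 23) = 14950 − 2600 = 12350.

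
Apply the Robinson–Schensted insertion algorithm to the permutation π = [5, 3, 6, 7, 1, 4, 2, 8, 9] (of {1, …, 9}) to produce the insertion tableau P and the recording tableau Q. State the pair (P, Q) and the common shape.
P = [1, 2, 7, 8, 9] / [3, 4] / [5, 6];  Q = [1, 3, 4, 8, 9] / [2, 6] / [5, 7];  common shape = (5, 2, 2)

Row-insert the values π_1, π_2, … into P one at a time, bumping the leftmost entry strictly greater than the inserted value down to the next row. The recording tableau Q records, in position (i, j), the step at which that cell was added to P.
  Insert 5 (step 1): P = [5];  Q = [1]
  Insert 3 (step 2): P = [3] / [5];  Q = [1] / [2]
  Insert 6 (step 3): P = [3, 6] / [5];  Q = [1, 3] / [2]
  Insert 7 (step 4): P = [3, 6, 7] / [5];  Q = [1, 3, 4] / [2]
  Insert 1 (step 5): P = [1, 6, 7] / [3] / [5];  Q = [1, 3, 4] / [2] / [5]
  Insert 4 (step 6): P = [1, 4, 7] / [3, 6] / [5];  Q = [1, 3, 4] / [2, 6] / [5]
  Insert 2 (step 7): P = [1, 2, 7] / [3, 4] / [5, 6];  Q = [1, 3, 4] / [2, 6] / [5, 7]
  Insert 8 (step 8): P = [1, 2, 7, 8] / [3, 4] / [5, 6];  Q = [1, 3, 4, 8] / [2, 6] / [5, 7]
  Insert 9 (step 9): P = [1, 2, 7, 8, 9] / [3, 4] / [5, 6];  Q = [1, 3, 4, 8, 9] / [2, 6] / [5, 7]
Final shape: (5, 2, 2).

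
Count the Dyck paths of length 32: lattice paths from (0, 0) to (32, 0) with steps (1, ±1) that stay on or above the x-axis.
C_16 = 35357670

These Dyck paths are counted by the Catalan number C_n = (1/(n + 1)) · C(2n, n). For n = 16: C_16 = (1/17) · C(32, 16) = 601080390/17 = 35357670.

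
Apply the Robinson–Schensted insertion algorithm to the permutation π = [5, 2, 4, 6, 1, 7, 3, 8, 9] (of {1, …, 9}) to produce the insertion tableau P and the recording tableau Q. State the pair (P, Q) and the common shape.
P = [1, 3, 6, 7, 8, 9] / [2, 4] / [5];  Q = [1, 3, 4, 6, 8, 9] / [2, 7] / [5];  common shape = (6, 2, 1)

Row-insert the values π_1, π_2, … into P one at a time, bumping the leftmost entry strictly greater than the inserted value down to the next row. The recording tableau Q records, in position (i, j), the step at which that cell was added to P.
  Insert 5 (step 1): P = [5];  Q = [1]
  Insert 2 (step 2): P = [2] / [5];  Q = [1] / [2]
  Insert 4 (step 3): P = [2, 4] / [5];  Q = [1, 3] / [2]
  Insert 6 (step 4): P = [2, 4, 6] / [5];  Q = [1, 3, 4] / [2]
  Insert 1 (step 5): P = [1, 4, 6] / [2] / [5];  Q = [1, 3, 4] / [2] / [5]
  Insert 7 (step 6): P = [1, 4, 6, 7] / [2] / [5];  Q = [1, 3, 4, 6] / [2] / [5]
  Insert 3 (step 7): P = [1, 3, 6, 7] / [2, 4] / [5];  Q = [1, 3, 4, 6] / [2, 7] / [5]
  Insert 8 (step 8): P = [1, 3, 6, 7, 8] / [2, 4] / [5];  Q = [1, 3, 4, 6, 8] / [2, 7] / [5]
  Insert 9 (step 9): P = [1, 3, 6, 7, 8, 9] / [2, 4] / [5];  Q = [1, 3, 4, 6, 8, 9] / [2, 7] / [5]
Final shape: (6, 2, 1).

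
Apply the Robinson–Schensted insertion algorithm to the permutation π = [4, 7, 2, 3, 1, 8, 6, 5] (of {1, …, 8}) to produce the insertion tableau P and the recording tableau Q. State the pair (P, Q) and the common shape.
P = [1, 3, 5] / [2, 6, 8] / [4, 7];  Q = [1, 2, 6] / [3, 4, 7] / [5, 8];  common shape = (3, 3, 2)

Row-insert the values π_1, π_2, … into P one at a time, bumping the leftmost entry strictly greater than the inserted value down to the next row. The recording tableau Q records, in position (i, j), the step at which that cell was added to P.
  Insert 4 (step 1): P = [4];  Q = [1]
  Insert 7 (step 2): P = [4, 7];  Q = [1, 2]
  Insert 2 (step 3): P = [2, 7] / [4];  Q = [1, 2] / [3]
  Insert 3 (step 4): P = [2, 3] / [4, 7];  Q = [1, 2] / [3, 4]
  Insert 1 (step 5): P = [1, 3] / [2, 7] / [4];  Q = [1, 2] / [3, 4] / [5]
  Insert 8 (step 6): P = [1, 3, 8] / [2, 7] / [4];  Q = [1, 2, 6] / [3, 4] / [5]
  Insert 6 (step 7): P = [1, 3, 6] / [2, 7, 8] / [4];  Q = [1, 2, 6] / [3, 4, 7] / [5]
  Insert 5 (step 8): P = [1, 3, 5] / [2, 6, 8] / [4, 7];  Q = [1, 2, 6] / [3, 4, 7] / [5, 8]
Final shape: (3, 3, 2).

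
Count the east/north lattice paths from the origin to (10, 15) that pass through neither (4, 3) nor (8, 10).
Number of paths = 1942652

Inclusion–exclusion. Total paths: C(25, 10) = 3268760. Through P₁: C(7, 4)·C(18, 6) = 649740. Through P₂: C(18, 8)·C(7, 2) = 918918. Since P₁ is strictly southwest of P₂, a monotone path through both must visit P₁ then P₂; paths through both = C(7, 4)·C(11, 4)·C(7, 2) = 242550. Avoid both = 3268760 − 649740 − 918918 + 242550 = 1942652.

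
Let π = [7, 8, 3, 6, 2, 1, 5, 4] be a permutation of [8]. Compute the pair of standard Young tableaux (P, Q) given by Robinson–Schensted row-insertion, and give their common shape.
P = [1, 4] / [2, 5] / [3, 6] / [7, 8];  Q = [1, 2] / [3, 4] / [5, 7] / [6, 8];  common shape = (2, 2, 2, 2)

Row-insert the values π_1, π_2, … into P one at a time, bumping the leftmost entry strictly greater than the inserted value down to the next row. The recording tableau Q records, in position (i, j), the step at which that cell was added to P.
  Insert 7 (step 1): P = [7];  Q = [1]
  Insert 8 (step 2): P = [7, 8];  Q = [1, 2]
  Insert 3 (step 3): P = [3, 8] / [7];  Q = [1, 2] / [3]
  Insert 6 (step 4): P = [3, 6] / [7, 8];  Q = [1, 2] / [3, 4]
  Insert 2 (step 5): P = [2, 6] / [3, 8] / [7];  Q = [1, 2] / [3, 4] / [5]
  Insert 1 (step 6): P = [1, 6] / [2, 8] / [3] / [7];  Q = [1, 2] / [3, 4] / [5] / [6]
  Insert 5 (step 7): P = [1, 5] / [2, 6] / [3, 8] / [7];  Q = [1, 2] / [3, 4] / [5, 7] / [6]
  Insert 4 (step 8): P = [1, 4] / [2, 5] / [3, 6] / [7, 8];  Q = [1, 2] / [3, 4] / [5, 7] / [6, 8]
Final shape: (2, 2, 2, 2).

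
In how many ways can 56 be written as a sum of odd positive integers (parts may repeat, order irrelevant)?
p_odd(56) = 7108

Enumerate partitions using only odd parts via the recurrence o(n, m) = o(n, m−2) + o(n−m, m) over odd m, starting from the largest odd part ≤ n. This gives p_odd(56) = 7108. (Euler's theorem: equals the count of distinct-part partitions.)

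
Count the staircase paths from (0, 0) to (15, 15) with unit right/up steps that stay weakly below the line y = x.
C_15 = 9694845

These NE paths below the diagonal are counted by the Catalan number C_n = (1/(n + 1)) · C(2n, n). For n = 15: C_15 = (1/16) · C(30, 15) = 155117520/16 = 9694845.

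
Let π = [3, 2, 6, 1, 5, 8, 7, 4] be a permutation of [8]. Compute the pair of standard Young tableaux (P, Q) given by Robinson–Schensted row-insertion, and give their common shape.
P = [1, 4, 7] / [2, 5, 8] / [3, 6];  Q = [1, 3, 6] / [2, 5, 7] / [4, 8];  common shape = (3, 3, 2)

Row-insert the values π_1, π_2, … into P one at a time, bumping the leftmost entry strictly greater than the inserted value down to the next row. The recording tableau Q records, in position (i, j), the step at which that cell was added to P.
  Insert 3 (step 1): P = [3];  Q = [1]
  Insert 2 (step 2): P = [2] / [3];  Q = [1] / [2]
  Insert 6 (step 3): P = [2, 6] / [3];  Q = [1, 3] / [2]
  Insert 1 (step 4): P = [1, 6] / [2] / [3];  Q = [1, 3] / [2] / [4]
  Insert 5 (step 5): P = [1, 5] / [2, 6] / [3];  Q = [1, 3] / [2, 5] / [4]
  Insert 8 (step 6): P = [1, 5, 8] / [2, 6] / [3];  Q = [1, 3, 6] / [2, 5] / [4]
  Insert 7 (step 7): P = [1, 5, 7] / [2, 6, 8] / [3];  Q = [1, 3, 6] / [2, 5, 7] / [4]
  Insert 4 (step 8): P = [1, 4, 7] / [2, 5, 8] / [3, 6];  Q = [1, 3, 6] / [2, 5, 7] / [4, 8]
Final shape: (3, 3, 2).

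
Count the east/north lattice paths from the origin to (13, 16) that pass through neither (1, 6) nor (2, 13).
Number of paths = 63319557

Inclusion–exclusion. Total paths: C(29, 13) = 67863915. Through P₁: C(7, 1)·C(22, 12) = 4526522. Through P₂: C(15, 2)·C(14, 11) = 38220. Since P₁ is strictly southwest of P₂, a monotone path through both must visit P₁ then P₂; paths through both = C(7, 1)·C(8, 1)·C(14, 11) = 20384. Avoid both = 67863915 − 4526522 − 38220 + 20384 = 63319557.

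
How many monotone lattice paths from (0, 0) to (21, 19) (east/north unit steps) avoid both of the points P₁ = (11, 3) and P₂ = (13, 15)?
Number of paths = 110831464040

Inclusion–exclusion. Total paths: C(40, 21) = 131282408400. Through P₁: C(14, 11)·C(26, 10) = 1933471540. Through P₂: C(28, 13)·C(12, 8) = 18533869200. Since P₁ is strictly southwest of P₂, a monotone path through both must visit P₁ then P₂; paths through both = C(14, 11)·C(14, 2)·C(12, 8) = 16396380. Avoid both = 131282408400 − 1933471540 − 18533869200 + 16396380 = 110831464040.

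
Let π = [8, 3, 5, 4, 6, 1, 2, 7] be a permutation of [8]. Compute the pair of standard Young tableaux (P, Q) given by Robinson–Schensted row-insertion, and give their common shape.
P = [1, 2, 6, 7] / [3, 4] / [5] / [8];  Q = [1, 3, 5, 8] / [2, 7] / [4] / [6];  common shape = (4, 2, 1, 1)

Row-insert the values π_1, π_2, … into P one at a time, bumping the leftmost entry strictly greater than the inserted value down to the next row. The recording tableau Q records, in position (i, j), the step at which that cell was added to P.
  Insert 8 (step 1): P = [8];  Q = [1]
  Insert 3 (step 2): P = [3] / [8];  Q = [1] / [2]
  Insert 5 (step 3): P = [3, 5] / [8];  Q = [1, 3] / [2]
  Insert 4 (step 4): P = [3, 4] / [5] / [8];  Q = [1, 3] / [2] / [4]
  Insert 6 (step 5): P = [3, 4, 6] / [5] / [8];  Q = [1, 3, 5] / [2] / [4]
  Insert 1 (step 6): P = [1, 4, 6] / [3] / [5] / [8];  Q = [1, 3, 5] / [2] / [4] / [6]
  Insert 2 (step 7): P = [1, 2, 6] / [3, 4] / [5] / [8];  Q = [1, 3, 5] / [2, 7] / [4] / [6]
  Insert 7 (step 8): P = [1, 2, 6, 7] / [3, 4] / [5] / [8];  Q = [1, 3, 5, 8] / [2, 7] / [4] / [6]
Final shape: (4, 2, 1, 1).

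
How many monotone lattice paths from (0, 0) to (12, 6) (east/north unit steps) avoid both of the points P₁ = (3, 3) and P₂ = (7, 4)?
Number of paths = 9334

Inclusion–exclusion. Total paths: C(18, 12) = 18564. Through P₁: C(6, 3)·C(12, 9) = 4400. Through P₂: C(11, 7)·C(7, 5) = 6930. Since P₁ is strictly southwest of P₂, a monotone path through both must visit P₁ then P₂; paths through both = C(6, 3)·C(5, 4)·C(7, 5) = 2100. Avoid both = 18564 − 4400 − 6930 + 2100 = 9334.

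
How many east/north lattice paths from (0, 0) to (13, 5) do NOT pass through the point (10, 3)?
Number of paths = 5708

Total paths from (0, 0) to (13, 5): C(18, 13) = 8568. Paths through (10, 3): (paths (0, 0) → (10, 3)) × (paths (10, 3) → (13, 5)) = C(13, 10) · C(5, 3) = 286 · 10 = 2860. Avoidance count = 8568 − 2860 = 5708.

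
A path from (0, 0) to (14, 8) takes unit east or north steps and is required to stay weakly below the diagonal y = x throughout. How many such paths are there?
Number of paths = 149226

By the reflection principle (André's argument), the number of monotone paths to (14, 8) with n ≤ m that never go above y = x is C(22, 14) − C(22, 15) = 319770 − 170544 = 149226.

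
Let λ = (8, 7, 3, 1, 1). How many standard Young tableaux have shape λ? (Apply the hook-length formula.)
# SYT of shape (8, 7, 3, 1, 1) = 38798760

Hook-length formula: f^λ = n! / Π hook(c), product over all cells c of the Young diagram. For λ = (8, 7, 3, 1, 1), n = 20 boxes. Hook lengths by row (left-to-right, top-to-bottom): [12, 9, 8, 6, 5, 4, 3, 1]; [10, 7, 6, 4, 3, 2, 1]; [5, 2, 1]; [2]; [1]. Product of hooks = 62705664000. So f^λ = 20! / 62705664000 = 2432902008176640000 / 62705664000 = 38798760.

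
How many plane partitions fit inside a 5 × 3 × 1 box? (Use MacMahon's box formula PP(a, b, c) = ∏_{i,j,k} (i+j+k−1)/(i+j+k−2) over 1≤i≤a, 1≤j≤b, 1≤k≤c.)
PP(5, 3, 1) = 56

Evaluate the triple product over i = 1..5, j = 1..3, k = 1..1. The factors are (2/1) · (3/2) · (4/3) · (3/2) · (4/3) · (5/4) · (4/3) · (5/4) · … (15 factors total). The numerators and denominators telescope so the product is an integer; carrying out the multiplication exactly gives PP(5, 3, 1) = 56.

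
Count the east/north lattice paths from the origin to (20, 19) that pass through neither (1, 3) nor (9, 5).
Number of paths = 44562165810

Inclusion–exclusion. Total paths: C(39, 20) = 68923264410. Through P₁: C(4, 1)·C(35, 19) = 16239715800. Through P₂: C(14, 9)·C(25, 11) = 8923714800. Since P₁ is strictly southwest of P₂, a monotone path through both must visit P₁ then P₂; paths through both = C(4, 1)·C(10, 8)·C(25, 11) = 802332000. Avoid both = 68923264410 − 16239715800 − 8923714800 + 802332000 = 44562165810.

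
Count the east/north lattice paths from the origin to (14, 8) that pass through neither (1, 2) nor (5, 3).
Number of paths = 156292

Inclusion–exclusion. Total paths: C(22, 14) = 319770. Through P₁: C(3, 1)·C(19, 13) = 81396. Through P₂: C(8, 5)·C(14, 9) = 112112. Since P₁ is strictly southwest of P₂, a monotone path through both must visit P₁ then P₂; paths through both = C(3, 1)·C(5, 4)·C(14, 9) = 30030. Avoid both = 319770 − 81396 − 112112 + 30030 = 156292.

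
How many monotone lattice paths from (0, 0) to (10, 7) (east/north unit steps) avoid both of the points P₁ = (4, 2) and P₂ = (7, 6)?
Number of paths = 7754

Inclusion–exclusion. Total paths: C(17, 10) = 19448. Through P₁: C(6, 4)·C(11, 6) = 6930. Through P₂: C(13, 7)·C(4, 3) = 6864. Since P₁ is strictly southwest of P₂, a monotone path through both must visit P₁ then P₂; paths through both = C(6, 4)·C(7, 3)·C(4, 3) = 2100. Avoid both = 19448 − 6930 − 6864 + 2100 = 7754.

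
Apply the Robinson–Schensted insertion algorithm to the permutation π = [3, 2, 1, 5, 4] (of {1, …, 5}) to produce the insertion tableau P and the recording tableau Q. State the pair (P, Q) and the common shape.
P = [1, 4] / [2, 5] / [3];  Q = [1, 4] / [2, 5] / [3];  common shape = (2, 2, 1)

Row-insert the values π_1, π_2, … into P one at a time, bumping the leftmost entry strictly greater than the inserted value down to the next row. The recording tableau Q records, in position (i, j), the step at which that cell was added to P.
  Insert 3 (step 1): P = [3];  Q = [1]
  Insert 2 (step 2): P = [2] / [3];  Q = [1] / [2]
  Insert 1 (step 3): P = [1] / [2] / [3];  Q = [1] / [2] / [3]
  Insert 5 (step 4): P = [1, 5] / [2] / [3];  Q = [1, 4] / [2] / [3]
  Insert 4 (step 5): P = [1, 4] / [2, 5] / [3];  Q = [1, 4] / [2, 5] / [3]
Final shape: (2, 2, 1).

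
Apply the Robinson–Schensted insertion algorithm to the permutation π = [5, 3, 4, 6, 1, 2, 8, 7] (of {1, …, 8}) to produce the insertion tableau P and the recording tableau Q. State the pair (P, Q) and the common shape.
P = [1, 2, 6, 7] / [3, 4, 8] / [5];  Q = [1, 3, 4, 7] / [2, 6, 8] / [5];  common shape = (4, 3, 1)

Row-insert the values π_1, π_2, … into P one at a time, bumping the leftmost entry strictly greater than the inserted value down to the next row. The recording tableau Q records, in position (i, j), the step at which that cell was added to P.
  Insert 5 (step 1): P = [5];  Q = [1]
  Insert 3 (step 2): P = [3] / [5];  Q = [1] / [2]
  Insert 4 (step 3): P = [3, 4] / [5];  Q = [1, 3] / [2]
  Insert 6 (step 4): P = [3, 4, 6] / [5];  Q = [1, 3, 4] / [2]
  Insert 1 (step 5): P = [1, 4, 6] / [3] / [5];  Q = [1, 3, 4] / [2] / [5]
  Insert 2 (step 6): P = [1, 2, 6] / [3, 4] / [5];  Q = [1, 3, 4] / [2, 6] / [5]
  Insert 8 (step 7): P = [1, 2, 6, 8] / [3, 4] / [5];  Q = [1, 3, 4, 7] / [2, 6] / [5]
  Insert 7 (step 8): P = [1, 2, 6, 7] / [3, 4, 8] / [5];  Q = [1, 3, 4, 7] / [2, 6, 8] / [5]
Final shape: (4, 3, 1).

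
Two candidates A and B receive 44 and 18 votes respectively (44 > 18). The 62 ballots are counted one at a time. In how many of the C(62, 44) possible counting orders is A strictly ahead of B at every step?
Strict-lead orderings = 775421189886525

Total orderings of the 62 votes with 44 for A: C(62, 44) = 1849081298960175. By the Bertrand ballot formula (Cycle Lemma / reflection principle), the number of orderings in which A is strictly ahead of B throughout is (p − q)/(p + q) · C(p + q, p) = (44 − 18)/(44 + 18) · 1849081298960175 = 775421189886525.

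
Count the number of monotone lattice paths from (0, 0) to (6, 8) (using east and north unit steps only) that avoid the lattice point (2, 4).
Number of paths = 1953

Total paths from (0, 0) to (6, 8): C(14, 6) = 3003. Paths through (2, 4): (paths (0, 0) → (2, 4)) × (paths (2, 4) → (6, 8)) = C(6, 2) · C(8, 4) = 15 · 70 = 1050. Avoidance count = 3003 − 1050 = 1953.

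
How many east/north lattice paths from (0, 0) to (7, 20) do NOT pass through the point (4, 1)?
Number of paths = 880330

Total paths from (0, 0) to (7, 20): C(27, 7) = 888030. Paths through (4, 1): (paths (0, 0) → (4, 1)) × (paths (4, 1) → (7, 20)) = C(5, 4) · C(22, 3) = 5 · 1540 = 7700. Avoidance count = 888030 − 7700 = 880330.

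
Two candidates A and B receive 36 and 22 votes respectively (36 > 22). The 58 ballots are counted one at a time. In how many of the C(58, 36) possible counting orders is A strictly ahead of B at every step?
Strict-lead orderings = 1356968880100470

Total orderings of the 58 votes with 36 for A: C(58, 36) = 5621728217559090. By the Bertrand ballot formula (Cycle Lemma / reflection principle), the number of orderings in which A is strictly ahead of B throughout is (p − q)/(p + q) · C(p + q, p) = (36 − 22)/(36 + 22) · 5621728217559090 = 1356968880100470.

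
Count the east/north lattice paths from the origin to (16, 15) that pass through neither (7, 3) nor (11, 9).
Number of paths = 199313475

Inclusion–exclusion. Total paths: C(31, 16) = 300540195. Through P₁: C(10, 7)·C(21, 9) = 35271600. Through P₂: C(20, 11)·C(11, 5) = 77597520. Since P₁ is strictly southwest of P₂, a monotone path through both must visit P₁ then P₂; paths through both = C(10, 7)·C(10, 4)·C(11, 5) = 11642400. Avoid both = 300540195 − 35271600 − 77597520 + 11642400 = 199313475.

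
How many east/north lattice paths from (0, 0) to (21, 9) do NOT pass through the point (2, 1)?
Number of paths = 7646925

Total paths from (0, 0) to (21, 9): C(30, 21) = 14307150. Paths through (2, 1): (paths (0, 0) → (2, 1)) × (paths (2, 1) → (21, 9)) = C(3, 2) · C(27, 19) = 3 · 2220075 = 6660225. Avoidance count = 14307150 − 6660225 = 7646925.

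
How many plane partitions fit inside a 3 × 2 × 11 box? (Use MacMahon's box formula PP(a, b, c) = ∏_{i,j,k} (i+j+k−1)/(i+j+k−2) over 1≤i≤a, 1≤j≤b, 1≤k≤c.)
PP(3, 2, 11) = 41405

Evaluate the triple product over i = 1..3, j = 1..2, k = 1..11. The factors are (2/1) · (3/2) · (4/3) · (5/4) · (6/5) · (7/6) · (8/7) · (9/8) · … (66 factors total). The numerators and denominators telescope so the product is an integer; carrying out the multiplication exactly gives PP(3, 2, 11) = 41405.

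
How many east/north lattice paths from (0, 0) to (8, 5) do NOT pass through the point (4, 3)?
Number of paths = 762

Total paths from (0, 0) to (8, 5): C(13, 8) = 1287. Paths through (4, 3): (paths (0, 0) → (4, 3)) × (paths (4, 3) → (8, 5)) = C(7, 4) · C(6, 4) = 35 · 15 = 525. Avoidance count = 1287 − 525 = 762.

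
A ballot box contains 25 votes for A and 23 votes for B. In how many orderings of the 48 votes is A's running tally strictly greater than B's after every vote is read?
Strict-lead orderings = 1289904147324

Total orderings of the 48 votes with 25 for A: C(48, 25) = 30957699535776. By the Bertrand ballot formula (Cycle Lemma / reflection principle), the number of orderings in which A is strictly ahead of B throughout is (p − q)/(p + q) · C(p + q, p) = (25 − 23)/(25 + 23) · 30957699535776 = 1289904147324.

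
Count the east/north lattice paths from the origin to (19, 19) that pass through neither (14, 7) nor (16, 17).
Number of paths = 23034436860

Inclusion–exclusion. Total paths: C(38, 19) = 35345263800. Through P₁: C(21, 14)·C(17, 5) = 719540640. Through P₂: C(33, 16)·C(5, 3) = 11668031100. Since P₁ is strictly southwest of P₂, a monotone path through both must visit P₁ then P₂; paths through both = C(21, 14)·C(12, 2)·C(5, 3) = 76744800. Avoid both = 35345263800 − 719540640 − 11668031100 + 76744800 = 23034436860.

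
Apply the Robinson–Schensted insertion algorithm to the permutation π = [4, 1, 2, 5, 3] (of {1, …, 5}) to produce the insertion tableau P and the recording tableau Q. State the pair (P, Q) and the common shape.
P = [1, 2, 3] / [4, 5];  Q = [1, 3, 4] / [2, 5];  common shape = (3, 2)

Row-insert the values π_1, π_2, … into P one at a time, bumping the leftmost entry strictly greater than the inserted value down to the next row. The recording tableau Q records, in position (i, j), the step at which that cell was added to P.
  Insert 4 (step 1): P = [4];  Q = [1]
  Insert 1 (step 2): P = [1] / [4];  Q = [1] / [2]
  Insert 2 (step 3): P = [1, 2] / [4];  Q = [1, 3] / [2]
  Insert 5 (step 4): P = [1, 2, 5] / [4];  Q = [1, 3, 4] / [2]
  Insert 3 (step 5): P = [1, 2, 3] / [4, 5];  Q = [1, 3, 4] / [2, 5]
Final shape: (3, 2).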